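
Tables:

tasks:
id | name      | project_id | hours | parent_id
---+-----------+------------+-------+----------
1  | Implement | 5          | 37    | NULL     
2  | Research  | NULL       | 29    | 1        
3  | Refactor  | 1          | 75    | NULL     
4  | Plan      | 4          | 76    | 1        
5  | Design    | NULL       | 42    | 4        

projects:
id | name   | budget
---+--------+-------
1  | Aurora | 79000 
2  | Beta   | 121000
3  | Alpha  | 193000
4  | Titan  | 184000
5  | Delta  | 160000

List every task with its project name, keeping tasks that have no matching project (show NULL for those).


LEFT JOIN keeps every row from tasks (the left table); where project_id has no match in projects, the project columns become NULL. Walk through each task:
  - task 1 (Implement): project_id=5 -> matches Delta
  - task 2 (Research): project_id=NULL, no match -> kept with NULL
  - task 3 (Refactor): project_id=1 -> matches Aurora
  - task 4 (Plan): project_id=4 -> matches Titan
  - task 5 (Design): project_id=NULL, no match -> kept with NULL
All 5 rows appear; 2 have NULL project.

SQL:
SELECT a.name, b.name AS project
FROM tasks a
LEFT JOIN projects b ON a.project_id = b.id

Result:
name      | project
----------+--------
Implement | Delta  
Research  | NULL   
Refactor  | Aurora 
Plan      | Titan  
Design    | NULL   


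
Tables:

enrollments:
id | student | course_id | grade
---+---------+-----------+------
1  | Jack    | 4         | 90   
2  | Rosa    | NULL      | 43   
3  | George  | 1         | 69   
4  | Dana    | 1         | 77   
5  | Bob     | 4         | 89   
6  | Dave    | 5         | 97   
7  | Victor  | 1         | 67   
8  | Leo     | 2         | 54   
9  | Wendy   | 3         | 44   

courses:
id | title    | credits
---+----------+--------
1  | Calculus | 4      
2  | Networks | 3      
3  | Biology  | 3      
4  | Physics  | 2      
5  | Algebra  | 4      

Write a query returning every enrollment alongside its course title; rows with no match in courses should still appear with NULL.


LEFT JOIN keeps every row from enrollments (the left table); where course_id has no match in courses, the course columns become NULL. Walk through each enrollment:
  - enrollment 1 (Jack): course_id=4 -> matches Physics
  - enrollment 2 (Rosa): course_id=NULL, no match -> kept with NULL
  - enrollment 3 (George): course_id=1 -> matches Calculus
  - enrollment 4 (Dana): course_id=1 -> matches Calculus
  - enrollment 5 (Bob): course_id=4 -> matches Physics
  - enrollment 6 (Dave): course_id=5 -> matches Algebra
  - enrollment 7 (Victor): course_id=1 -> matches Calculus
  - enrollment 8 (Leo): course_id=2 -> matches Networks
  - enrollment 9 (Wendy): course_id=3 -> matches Biology
All 9 rows appear; 1 has NULL course.

SQL:
SELECT a.student, b.title AS course
FROM enrollments a
LEFT JOIN courses b ON a.course_id = b.id

Result:
student | course  
--------+---------
Jack    | Physics 
Rosa    | NULL    
George  | Calculus
Dana    | Calculus
Bob     | Physics 
Dave    | Algebra 
Victor  | Calculus
Leo     | Networks
Wendy   | Biology 


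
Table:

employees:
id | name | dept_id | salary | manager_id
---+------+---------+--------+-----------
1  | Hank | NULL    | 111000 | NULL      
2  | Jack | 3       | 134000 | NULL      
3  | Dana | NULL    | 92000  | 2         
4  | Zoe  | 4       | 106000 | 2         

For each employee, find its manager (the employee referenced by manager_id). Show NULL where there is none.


This is a self-join: employees is joined to a second copy of itself, matching each row's manager_id to another row's id. Use LEFT JOIN so rows with manager_id=NULL are kept.
  - employee 1 (Hank): manager_id=NULL -> NULL
  - employee 2 (Jack): manager_id=NULL -> NULL
  - employee 3 (Dana): manager_id=2 -> Jack
  - employee 4 (Zoe): manager_id=2 -> Jack

SQL:
SELECT a.name AS item, b.name AS manager
FROM employees a
LEFT JOIN employees b ON a.manager_id = b.id

Result:
item | manager
-----+--------
Hank | NULL   
Jack | NULL   
Dana | Jack   
Zoe  | Jack   


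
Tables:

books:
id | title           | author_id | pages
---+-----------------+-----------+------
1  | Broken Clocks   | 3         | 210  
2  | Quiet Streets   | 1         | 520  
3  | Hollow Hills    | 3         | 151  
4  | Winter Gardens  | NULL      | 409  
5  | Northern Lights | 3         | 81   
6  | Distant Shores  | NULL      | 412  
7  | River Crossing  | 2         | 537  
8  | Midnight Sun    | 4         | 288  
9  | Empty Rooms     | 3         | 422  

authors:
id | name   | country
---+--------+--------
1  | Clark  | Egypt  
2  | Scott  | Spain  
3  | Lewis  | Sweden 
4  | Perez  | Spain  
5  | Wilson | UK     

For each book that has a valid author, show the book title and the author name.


INNER JOIN keeps only books rows whose author_id matches an id in authors. Walk through each book:
  - book 1 (Broken Clocks): author_id=3 -> matches Lewis
  - book 2 (Quiet Streets): author_id=1 -> matches Clark
  - book 3 (Hollow Hills): author_id=3 -> matches Lewis
  - book 4 (Winter Gardens): author_id=NULL, no match -> dropped
  - book 5 (Northern Lights): author_id=3 -> matches Lewis
  - book 6 (Distant Shores): author_id=NULL, no match -> dropped
  - book 7 (River Crossing): author_id=2 -> matches Scott
  - book 8 (Midnight Sun): author_id=4 -> matches Perez
  - book 9 (Empty Rooms): author_id=3 -> matches Lewis
So 2 of 9 rows are dropped.

SQL:
SELECT a.title, b.name AS author
FROM books a
INNER JOIN authors b ON a.author_id = b.id

Result:
title           | author
----------------+-------
Broken Clocks   | Lewis 
Quiet Streets   | Clark 
Hollow Hills    | Lewis 
Northern Lights | Lewis 
River Crossing  | Scott 
Midnight Sun    | Perez 
Empty Rooms     | Lewis 


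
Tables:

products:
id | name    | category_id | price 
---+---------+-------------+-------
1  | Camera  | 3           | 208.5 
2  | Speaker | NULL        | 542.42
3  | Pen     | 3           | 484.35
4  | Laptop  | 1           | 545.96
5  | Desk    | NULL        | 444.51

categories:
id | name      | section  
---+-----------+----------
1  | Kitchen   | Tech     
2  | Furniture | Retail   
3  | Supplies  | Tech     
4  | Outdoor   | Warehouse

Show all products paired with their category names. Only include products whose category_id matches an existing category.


INNER JOIN keeps only products rows whose category_id matches an id in categories. Walk through each product:
  - product 1 (Camera): category_id=3 -> matches Supplies
  - product 2 (Speaker): category_id=NULL, no match -> dropped
  - product 3 (Pen): category_id=3 -> matches Supplies
  - product 4 (Laptop): category_id=1 -> matches Kitchen
  - product 5 (Desk): category_id=NULL, no match -> dropped
So 2 of 5 rows are dropped.

SQL:
SELECT a.name, b.name AS category
FROM products a
INNER JOIN categories b ON a.category_id = b.id

Result:
name   | category
-------+---------
Camera | Supplies
Pen    | Supplies
Laptop | Kitchen 


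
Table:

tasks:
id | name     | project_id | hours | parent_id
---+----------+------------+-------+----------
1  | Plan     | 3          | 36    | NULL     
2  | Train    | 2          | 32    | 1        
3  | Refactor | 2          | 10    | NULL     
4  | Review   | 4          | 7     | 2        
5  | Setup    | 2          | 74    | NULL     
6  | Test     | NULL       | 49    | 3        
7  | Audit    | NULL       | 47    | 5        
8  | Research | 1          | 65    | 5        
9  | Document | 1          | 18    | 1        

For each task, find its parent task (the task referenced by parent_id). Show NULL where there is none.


This is a self-join: tasks is joined to a second copy of itself, matching each row's parent_id to another row's id. Use LEFT JOIN so rows with parent_id=NULL are kept.
  - task 1 (Plan): parent_id=NULL -> NULL
  - task 2 (Train): parent_id=1 -> Plan
  - task 3 (Refactor): parent_id=NULL -> NULL
  - task 4 (Review): parent_id=2 -> Train
  - task 5 (Setup): parent_id=NULL -> NULL
  - task 6 (Test): parent_id=3 -> Refactor
  - task 7 (Audit): parent_id=5 -> Setup
  - task 8 (Research): parent_id=5 -> Setup
  - task 9 (Document): parent_id=1 -> Plan

SQL:
SELECT a.name AS item, b.name AS parent
FROM tasks a
LEFT JOIN tasks b ON a.parent_id = b.id

Result:
item     | parent  
---------+---------
Plan     | NULL    
Train    | Plan    
Refactor | NULL    
Review   | Train   
Setup    | NULL    
Test     | Refactor
Audit    | Setup   
Research | Setup   
Document | Plan    


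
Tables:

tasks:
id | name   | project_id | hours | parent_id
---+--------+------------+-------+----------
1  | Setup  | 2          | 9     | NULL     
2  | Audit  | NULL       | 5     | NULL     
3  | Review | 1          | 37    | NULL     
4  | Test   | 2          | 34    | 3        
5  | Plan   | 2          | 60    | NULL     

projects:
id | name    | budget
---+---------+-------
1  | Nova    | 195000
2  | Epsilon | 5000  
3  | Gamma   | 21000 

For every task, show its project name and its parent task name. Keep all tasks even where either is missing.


Two LEFT JOINs from the same base table tasks: one to projects via project_id, one to tasks itself via parent_id. Both are LEFT so every task is preserved.
Match against projects:
  - task 1 (Setup): project_id=2 -> matches Epsilon
  - task 2 (Audit): project_id=NULL, no match -> kept with NULL
  - task 3 (Review): project_id=1 -> matches Nova
  - task 4 (Test): project_id=2 -> matches Epsilon
  - task 5 (Plan): project_id=2 -> matches Epsilon
Match against tasks (self):
  - task 1 (Setup): parent_id=NULL -> NULL
  - task 2 (Audit): parent_id=NULL -> NULL
  - task 3 (Review): parent_id=NULL -> NULL
  - task 4 (Test): parent_id=3 -> Review
  - task 5 (Plan): parent_id=NULL -> NULL

SQL:
SELECT a.name, b.name AS project, c.name AS parent
FROM tasks a
LEFT JOIN projects b ON a.project_id = b.id
LEFT JOIN tasks c ON a.parent_id = c.id

Result:
name   | project | parent
-------+---------+-------
Setup  | Epsilon | NULL  
Audit  | NULL    | NULL  
Review | Nova    | NULL  
Test   | Epsilon | Review
Plan   | Epsilon | NULL  


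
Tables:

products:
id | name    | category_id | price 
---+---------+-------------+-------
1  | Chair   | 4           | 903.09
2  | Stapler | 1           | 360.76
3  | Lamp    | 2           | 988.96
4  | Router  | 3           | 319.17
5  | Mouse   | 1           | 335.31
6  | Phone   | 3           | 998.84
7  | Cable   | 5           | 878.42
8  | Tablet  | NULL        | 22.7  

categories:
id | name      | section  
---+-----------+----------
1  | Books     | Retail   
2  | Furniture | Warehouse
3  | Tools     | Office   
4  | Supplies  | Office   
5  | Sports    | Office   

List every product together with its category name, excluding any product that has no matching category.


INNER JOIN keeps only products rows whose category_id matches an id in categories. Walk through each product:
  - product 1 (Chair): category_id=4 -> matches Supplies
  - product 2 (Stapler): category_id=1 -> matches Books
  - product 3 (Lamp): category_id=2 -> matches Furniture
  - product 4 (Router): category_id=3 -> matches Tools
  - product 5 (Mouse): category_id=1 -> matches Books
  - product 6 (Phone): category_id=3 -> matches Tools
  - product 7 (Cable): category_id=5 -> matches Sports
  - product 8 (Tablet): category_id=NULL, no match -> dropped
So 1 of 8 rows is dropped.

SQL:
SELECT a.name, b.name AS category
FROM products a
INNER JOIN categories b ON a.category_id = b.id

Result:
name    | category 
--------+----------
Chair   | Supplies 
Stapler | Books    
Lamp    | Furniture
Router  | Tools    
Mouse   | Books    
Phone   | Tools    
Cable   | Sports   


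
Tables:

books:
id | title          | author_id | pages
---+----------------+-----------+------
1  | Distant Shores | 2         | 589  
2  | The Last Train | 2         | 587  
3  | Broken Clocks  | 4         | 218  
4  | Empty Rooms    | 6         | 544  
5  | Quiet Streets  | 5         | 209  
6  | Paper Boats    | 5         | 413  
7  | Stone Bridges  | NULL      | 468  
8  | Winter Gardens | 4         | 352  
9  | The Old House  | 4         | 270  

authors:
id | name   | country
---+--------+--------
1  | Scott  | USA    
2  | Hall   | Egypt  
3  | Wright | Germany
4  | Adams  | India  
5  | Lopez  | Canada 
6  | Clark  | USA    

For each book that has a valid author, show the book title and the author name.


INNER JOIN keeps only books rows whose author_id matches an id in authors. Walk through each book:
  - book 1 (Distant Shores): author_id=2 -> matches Hall
  - book 2 (The Last Train): author_id=2 -> matches Hall
  - book 3 (Broken Clocks): author_id=4 -> matches Adams
  - book 4 (Empty Rooms): author_id=6 -> matches Clark
  - book 5 (Quiet Streets): author_id=5 -> matches Lopez
  - book 6 (Paper Boats): author_id=5 -> matches Lopez
  - book 7 (Stone Bridges): author_id=NULL, no match -> dropped
  - book 8 (Winter Gardens): author_id=4 -> matches Adams
  - book 9 (The Old House): author_id=4 -> matches Adams
So 1 of 9 rows is dropped.

SQL:
SELECT a.title, b.name AS author
FROM books a
INNER JOIN authors b ON a.author_id = b.id

Result:
title          | author
---------------+-------
Distant Shores | Hall  
The Last Train | Hall  
Broken Clocks  | Adams 
Empty Rooms    | Clark 
Quiet Streets  | Lopez 
Paper Boats    | Lopez 
Winter Gardens | Adams 
The Old House  | Adams 


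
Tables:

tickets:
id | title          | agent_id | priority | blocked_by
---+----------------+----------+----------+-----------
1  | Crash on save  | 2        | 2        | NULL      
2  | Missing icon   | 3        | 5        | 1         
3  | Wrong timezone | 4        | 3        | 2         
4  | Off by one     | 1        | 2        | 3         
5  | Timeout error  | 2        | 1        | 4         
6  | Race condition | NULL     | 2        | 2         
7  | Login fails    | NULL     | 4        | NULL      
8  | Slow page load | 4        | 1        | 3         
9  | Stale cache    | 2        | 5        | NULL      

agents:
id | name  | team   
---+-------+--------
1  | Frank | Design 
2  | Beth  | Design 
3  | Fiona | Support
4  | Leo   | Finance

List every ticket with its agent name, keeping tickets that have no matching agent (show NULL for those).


LEFT JOIN keeps every row from tickets (the left table); where agent_id has no match in agents, the agent columns become NULL. Walk through each ticket:
  - ticket 1 (Crash on save): agent_id=2 -> matches Beth
  - ticket 2 (Missing icon): agent_id=3 -> matches Fiona
  - ticket 3 (Wrong timezone): agent_id=4 -> matches Leo
  - ticket 4 (Off by one): agent_id=1 -> matches Frank
  - ticket 5 (Timeout error): agent_id=2 -> matches Beth
  - ticket 6 (Race condition): agent_id=NULL, no match -> kept with NULL
  - ticket 7 (Login fails): agent_id=NULL, no match -> kept with NULL
  - ticket 8 (Slow page load): agent_id=4 -> matches Leo
  - ticket 9 (Stale cache): agent_id=2 -> matches Beth
All 9 rows appear; 2 have NULL agent.

SQL:
SELECT a.title, b.name AS agent
FROM tickets a
LEFT JOIN agents b ON a.agent_id = b.id

Result:
title          | agent
---------------+------
Crash on save  | Beth 
Missing icon   | Fiona
Wrong timezone | Leo  
Off by one     | Frank
Timeout error  | Beth 
Race condition | NULL 
Login fails    | NULL 
Slow page load | Leo  
Stale cache    | Beth 


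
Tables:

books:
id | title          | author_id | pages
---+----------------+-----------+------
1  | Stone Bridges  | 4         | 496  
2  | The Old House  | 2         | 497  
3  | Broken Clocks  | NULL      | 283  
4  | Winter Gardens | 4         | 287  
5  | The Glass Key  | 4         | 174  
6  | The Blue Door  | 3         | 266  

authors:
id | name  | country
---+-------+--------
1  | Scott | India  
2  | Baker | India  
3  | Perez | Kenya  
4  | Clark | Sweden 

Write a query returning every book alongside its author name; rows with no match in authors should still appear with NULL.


LEFT JOIN keeps every row from books (the left table); where author_id has no match in authors, the author columns become NULL. Walk through each book:
  - book 1 (Stone Bridges): author_id=4 -> matches Clark
  - book 2 (The Old House): author_id=2 -> matches Baker
  - book 3 (Broken Clocks): author_id=NULL, no match -> kept with NULL
  - book 4 (Winter Gardens): author_id=4 -> matches Clark
  - book 5 (The Glass Key): author_id=4 -> matches Clark
  - book 6 (The Blue Door): author_id=3 -> matches Perez
All 6 rows appear; 1 has NULL author.

SQL:
SELECT a.title, b.name AS author
FROM books a
LEFT JOIN authors b ON a.author_id = b.id

Result:
title          | author
---------------+-------
Stone Bridges  | Clark 
The Old House  | Baker 
Broken Clocks  | NULL  
Winter Gardens | Clark 
The Glass Key  | Clark 
The Blue Door  | Perez 


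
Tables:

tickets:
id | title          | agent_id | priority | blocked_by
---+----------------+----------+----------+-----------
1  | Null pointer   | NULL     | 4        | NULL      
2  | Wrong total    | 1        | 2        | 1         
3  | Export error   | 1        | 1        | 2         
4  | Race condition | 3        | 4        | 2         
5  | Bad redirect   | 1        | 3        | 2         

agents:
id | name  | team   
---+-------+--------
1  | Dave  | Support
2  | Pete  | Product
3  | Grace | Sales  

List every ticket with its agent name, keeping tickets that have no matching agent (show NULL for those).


LEFT JOIN keeps every row from tickets (the left table); where agent_id has no match in agents, the agent columns become NULL. Walk through each ticket:
  - ticket 1 (Null pointer): agent_id=NULL, no match -> kept with NULL
  - ticket 2 (Wrong total): agent_id=1 -> matches Dave
  - ticket 3 (Export error): agent_id=1 -> matches Dave
  - ticket 4 (Race condition): agent_id=3 -> matches Grace
  - ticket 5 (Bad redirect): agent_id=1 -> matches Dave
All 5 rows appear; 1 has NULL agent.

SQL:
SELECT a.title, b.name AS agent
FROM tickets a
LEFT JOIN agents b ON a.agent_id = b.id

Result:
title          | agent
---------------+------
Null pointer   | NULL 
Wrong total    | Dave 
Export error   | Dave 
Race condition | Grace
Bad redirect   | Dave 


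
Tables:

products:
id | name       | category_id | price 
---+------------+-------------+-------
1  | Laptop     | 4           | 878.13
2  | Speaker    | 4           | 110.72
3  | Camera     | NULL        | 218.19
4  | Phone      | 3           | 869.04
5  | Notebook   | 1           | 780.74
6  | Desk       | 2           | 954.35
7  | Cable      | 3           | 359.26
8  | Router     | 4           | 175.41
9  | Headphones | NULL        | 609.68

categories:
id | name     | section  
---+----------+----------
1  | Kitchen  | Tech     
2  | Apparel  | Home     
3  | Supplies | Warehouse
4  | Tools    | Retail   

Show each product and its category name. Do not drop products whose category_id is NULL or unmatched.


LEFT JOIN keeps every row from products (the left table); where category_id has no match in categories, the category columns become NULL. Walk through each product:
  - product 1 (Laptop): category_id=4 -> matches Tools
  - product 2 (Speaker): category_id=4 -> matches Tools
  - product 3 (Camera): category_id=NULL, no match -> kept with NULL
  - product 4 (Phone): category_id=3 -> matches Supplies
  - product 5 (Notebook): category_id=1 -> matches Kitchen
  - product 6 (Desk): category_id=2 -> matches Apparel
  - product 7 (Cable): category_id=3 -> matches Supplies
  - product 8 (Router): category_id=4 -> matches Tools
  - product 9 (Headphones): category_id=NULL, no match -> kept with NULL
All 9 rows appear; 2 have NULL category.

SQL:
SELECT a.name, b.name AS category
FROM products a
LEFT JOIN categories b ON a.category_id = b.id

Result:
name       | category
-----------+---------
Laptop     | Tools   
Speaker    | Tools   
Camera     | NULL    
Phone      | Supplies
Notebook   | Kitchen 
Desk       | Apparel 
Cable      | Supplies
Router     | Tools   
Headphones | NULL    


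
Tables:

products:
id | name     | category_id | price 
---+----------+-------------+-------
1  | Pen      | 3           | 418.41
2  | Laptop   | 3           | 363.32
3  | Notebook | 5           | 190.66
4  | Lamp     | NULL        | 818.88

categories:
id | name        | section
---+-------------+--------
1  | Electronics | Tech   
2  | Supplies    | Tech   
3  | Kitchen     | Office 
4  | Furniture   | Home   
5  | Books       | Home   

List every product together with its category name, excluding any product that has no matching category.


INNER JOIN keeps only products rows whose category_id matches an id in categories. Walk through each product:
  - product 1 (Pen): category_id=3 -> matches Kitchen
  - product 2 (Laptop): category_id=3 -> matches Kitchen
  - product 3 (Notebook): category_id=5 -> matches Books
  - product 4 (Lamp): category_id=NULL, no match -> dropped
So 1 of 4 rows is dropped.

SQL:
SELECT a.name, b.name AS category
FROM products a
INNER JOIN categories b ON a.category_id = b.id

Result:
name     | category
---------+---------
Pen      | Kitchen 
Laptop   | Kitchen 
Notebook | Books   


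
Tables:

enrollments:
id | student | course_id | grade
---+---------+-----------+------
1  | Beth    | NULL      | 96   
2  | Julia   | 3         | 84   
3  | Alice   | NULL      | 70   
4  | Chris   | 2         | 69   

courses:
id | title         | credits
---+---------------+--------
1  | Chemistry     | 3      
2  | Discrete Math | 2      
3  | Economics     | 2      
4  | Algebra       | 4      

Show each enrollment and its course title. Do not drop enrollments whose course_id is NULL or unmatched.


LEFT JOIN keeps every row from enrollments (the left table); where course_id has no match in courses, the course columns become NULL. Walk through each enrollment:
  - enrollment 1 (Beth): course_id=NULL, no match -> kept with NULL
  - enrollment 2 (Julia): course_id=3 -> matches Economics
  - enrollment 3 (Alice): course_id=NULL, no match -> kept with NULL
  - enrollment 4 (Chris): course_id=2 -> matches Discrete Math
All 4 rows appear; 2 have NULL course.

SQL:
SELECT a.student, b.title AS course
FROM enrollments a
LEFT JOIN courses b ON a.course_id = b.id

Result:
student | course       
--------+--------------
Beth    | NULL         
Julia   | Economics    
Alice   | NULL         
Chris   | Discrete Math


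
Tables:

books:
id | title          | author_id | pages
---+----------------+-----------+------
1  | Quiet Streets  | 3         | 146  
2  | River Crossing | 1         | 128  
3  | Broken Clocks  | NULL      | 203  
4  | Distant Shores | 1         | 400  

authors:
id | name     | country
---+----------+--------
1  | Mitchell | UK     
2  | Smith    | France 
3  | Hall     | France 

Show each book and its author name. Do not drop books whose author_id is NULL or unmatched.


LEFT JOIN keeps every row from books (the left table); where author_id has no match in authors, the author columns become NULL. Walk through each book:
  - book 1 (Quiet Streets): author_id=3 -> matches Hall
  - book 2 (River Crossing): author_id=1 -> matches Mitchell
  - book 3 (Broken Clocks): author_id=NULL, no match -> kept with NULL
  - book 4 (Distant Shores): author_id=1 -> matches Mitchell
All 4 rows appear; 1 has NULL author.

SQL:
SELECT a.title, b.name AS author
FROM books a
LEFT JOIN authors b ON a.author_id = b.id

Result:
title          | author  
---------------+---------
Quiet Streets  | Hall    
River Crossing | Mitchell
Broken Clocks  | NULL    
Distant Shores | Mitchell


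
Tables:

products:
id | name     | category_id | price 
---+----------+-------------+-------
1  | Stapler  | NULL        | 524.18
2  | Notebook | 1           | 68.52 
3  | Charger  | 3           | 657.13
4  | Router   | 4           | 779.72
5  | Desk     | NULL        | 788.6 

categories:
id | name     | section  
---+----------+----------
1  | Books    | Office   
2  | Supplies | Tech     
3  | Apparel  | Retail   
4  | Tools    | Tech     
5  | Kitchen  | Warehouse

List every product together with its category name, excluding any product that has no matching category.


INNER JOIN keeps only products rows whose category_id matches an id in categories. Walk through each product:
  - product 1 (Stapler): category_id=NULL, no match -> dropped
  - product 2 (Notebook): category_id=1 -> matches Books
  - product 3 (Charger): category_id=3 -> matches Apparel
  - product 4 (Router): category_id=4 -> matches Tools
  - product 5 (Desk): category_id=NULL, no match -> dropped
So 2 of 5 rows are dropped.

SQL:
SELECT a.name, b.name AS category
FROM products a
INNER JOIN categories b ON a.category_id = b.id

Result:
name     | category
---------+---------
Notebook | Books   
Charger  | Apparel 
Router   | Tools   


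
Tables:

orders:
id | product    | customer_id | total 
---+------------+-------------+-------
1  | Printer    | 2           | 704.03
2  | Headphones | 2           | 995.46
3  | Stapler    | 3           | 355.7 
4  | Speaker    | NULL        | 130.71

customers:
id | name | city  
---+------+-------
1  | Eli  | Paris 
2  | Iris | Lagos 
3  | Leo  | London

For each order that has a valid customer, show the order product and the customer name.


INNER JOIN keeps only orders rows whose customer_id matches an id in customers. Walk through each order:
  - order 1 (Printer): customer_id=2 -> matches Iris
  - order 2 (Headphones): customer_id=2 -> matches Iris
  - order 3 (Stapler): customer_id=3 -> matches Leo
  - order 4 (Speaker): customer_id=NULL, no match -> dropped
So 1 of 4 rows is dropped.

SQL:
SELECT a.product, b.name AS customer
FROM orders a
INNER JOIN customers b ON a.customer_id = b.id

Result:
product    | customer
-----------+---------
Printer    | Iris    
Headphones | Iris    
Stapler    | Leo     


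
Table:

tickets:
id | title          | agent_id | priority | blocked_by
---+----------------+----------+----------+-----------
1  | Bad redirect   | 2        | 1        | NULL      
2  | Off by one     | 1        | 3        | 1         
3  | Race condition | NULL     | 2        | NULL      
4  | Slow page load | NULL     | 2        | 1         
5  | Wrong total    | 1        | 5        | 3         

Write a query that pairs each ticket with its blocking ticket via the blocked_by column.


This is a self-join: tickets is joined to a second copy of itself, matching each row's blocked_by to another row's id. Use LEFT JOIN so rows with blocked_by=NULL are kept.
  - ticket 1 (Bad redirect): blocked_by=NULL -> NULL
  - ticket 2 (Off by one): blocked_by=1 -> Bad redirect
  - ticket 3 (Race condition): blocked_by=NULL -> NULL
  - ticket 4 (Slow page load): blocked_by=1 -> Bad redirect
  - ticket 5 (Wrong total): blocked_by=3 -> Race condition

SQL:
SELECT a.title AS item, b.title AS blocked_by
FROM tickets a
LEFT JOIN tickets b ON a.blocked_by = b.id

Result:
item           | blocked_by    
---------------+---------------
Bad redirect   | NULL          
Off by one     | Bad redirect  
Race condition | NULL          
Slow page load | Bad redirect  
Wrong total    | Race condition


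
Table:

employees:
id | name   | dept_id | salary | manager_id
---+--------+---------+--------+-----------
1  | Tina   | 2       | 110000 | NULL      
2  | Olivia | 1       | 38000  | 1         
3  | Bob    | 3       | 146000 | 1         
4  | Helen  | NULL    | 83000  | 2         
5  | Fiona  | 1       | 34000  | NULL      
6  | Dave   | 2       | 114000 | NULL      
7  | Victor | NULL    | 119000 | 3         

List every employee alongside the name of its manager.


This is a self-join: employees is joined to a second copy of itself, matching each row's manager_id to another row's id. Use LEFT JOIN so rows with manager_id=NULL are kept.
  - employee 1 (Tina): manager_id=NULL -> NULL
  - employee 2 (Olivia): manager_id=1 -> Tina
  - employee 3 (Bob): manager_id=1 -> Tina
  - employee 4 (Helen): manager_id=2 -> Olivia
  - employee 5 (Fiona): manager_id=NULL -> NULL
  - employee 6 (Dave): manager_id=NULL -> NULL
  - employee 7 (Victor): manager_id=3 -> Bob

SQL:
SELECT a.name AS item, b.name AS manager
FROM employees a
LEFT JOIN employees b ON a.manager_id = b.id

Result:
item   | manager
-------+--------
Tina   | NULL   
Olivia | Tina   
Bob    | Tina   
Helen  | Olivia 
Fiona  | NULL   
Dave   | NULL   
Victor | Bob    


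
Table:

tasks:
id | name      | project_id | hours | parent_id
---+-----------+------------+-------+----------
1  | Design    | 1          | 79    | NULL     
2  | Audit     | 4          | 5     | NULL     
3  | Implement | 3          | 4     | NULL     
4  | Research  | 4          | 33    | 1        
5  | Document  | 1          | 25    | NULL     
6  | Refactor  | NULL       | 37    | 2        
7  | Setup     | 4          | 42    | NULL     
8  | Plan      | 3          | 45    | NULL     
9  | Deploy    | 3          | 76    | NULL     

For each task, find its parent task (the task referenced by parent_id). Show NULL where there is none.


This is a self-join: tasks is joined to a second copy of itself, matching each row's parent_id to another row's id. Use LEFT JOIN so rows with parent_id=NULL are kept.
  - task 1 (Design): parent_id=NULL -> NULL
  - task 2 (Audit): parent_id=NULL -> NULL
  - task 3 (Implement): parent_id=NULL -> NULL
  - task 4 (Research): parent_id=1 -> Design
  - task 5 (Document): parent_id=NULL -> NULL
  - task 6 (Refactor): parent_id=2 -> Audit
  - task 7 (Setup): parent_id=NULL -> NULL
  - task 8 (Plan): parent_id=NULL -> NULL
  - task 9 (Deploy): parent_id=NULL -> NULL

SQL:
SELECT a.name AS item, b.name AS parent
FROM tasks a
LEFT JOIN tasks b ON a.parent_id = b.id

Result:
item      | parent
----------+-------
Design    | NULL  
Audit     | NULL  
Implement | NULL  
Research  | Design
Document  | NULL  
Refactor  | Audit 
Setup     | NULL  
Plan      | NULL  
Deploy    | NULL  


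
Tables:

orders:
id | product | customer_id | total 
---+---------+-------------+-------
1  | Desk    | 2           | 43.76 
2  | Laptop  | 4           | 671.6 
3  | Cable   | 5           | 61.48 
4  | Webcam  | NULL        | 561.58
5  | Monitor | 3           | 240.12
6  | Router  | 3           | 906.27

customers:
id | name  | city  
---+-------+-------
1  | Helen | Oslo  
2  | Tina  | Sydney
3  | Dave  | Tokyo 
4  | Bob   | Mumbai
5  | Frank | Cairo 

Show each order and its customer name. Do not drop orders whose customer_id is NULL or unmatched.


LEFT JOIN keeps every row from orders (the left table); where customer_id has no match in customers, the customer columns become NULL. Walk through each order:
  - order 1 (Desk): customer_id=2 -> matches Tina
  - order 2 (Laptop): customer_id=4 -> matches Bob
  - order 3 (Cable): customer_id=5 -> matches Frank
  - order 4 (Webcam): customer_id=NULL, no match -> kept with NULL
  - order 5 (Monitor): customer_id=3 -> matches Dave
  - order 6 (Router): customer_id=3 -> matches Dave
All 6 rows appear; 1 has NULL customer.

SQL:
SELECT a.product, b.name AS customer
FROM orders a
LEFT JOIN customers b ON a.customer_id = b.id

Result:
product | customer
--------+---------
Desk    | Tina    
Laptop  | Bob     
Cable   | Frank   
Webcam  | NULL    
Monitor | Dave    
Router  | Dave    


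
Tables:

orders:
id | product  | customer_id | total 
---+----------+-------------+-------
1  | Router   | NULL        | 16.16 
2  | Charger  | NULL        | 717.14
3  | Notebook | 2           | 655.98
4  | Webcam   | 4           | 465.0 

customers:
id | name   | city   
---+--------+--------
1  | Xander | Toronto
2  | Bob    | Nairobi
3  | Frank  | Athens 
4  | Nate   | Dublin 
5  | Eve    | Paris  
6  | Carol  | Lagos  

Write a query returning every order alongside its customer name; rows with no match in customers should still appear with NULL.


LEFT JOIN keeps every row from orders (the left table); where customer_id has no match in customers, the customer columns become NULL. Walk through each order:
  - order 1 (Router): customer_id=NULL, no match -> kept with NULL
  - order 2 (Charger): customer_id=NULL, no match -> kept with NULL
  - order 3 (Notebook): customer_id=2 -> matches Bob
  - order 4 (Webcam): customer_id=4 -> matches Nate
All 4 rows appear; 2 have NULL customer.

SQL:
SELECT a.product, b.name AS customer
FROM orders a
LEFT JOIN customers b ON a.customer_id = b.id

Result:
product  | customer
---------+---------
Router   | NULL    
Charger  | NULL    
Notebook | Bob     
Webcam   | Nate    


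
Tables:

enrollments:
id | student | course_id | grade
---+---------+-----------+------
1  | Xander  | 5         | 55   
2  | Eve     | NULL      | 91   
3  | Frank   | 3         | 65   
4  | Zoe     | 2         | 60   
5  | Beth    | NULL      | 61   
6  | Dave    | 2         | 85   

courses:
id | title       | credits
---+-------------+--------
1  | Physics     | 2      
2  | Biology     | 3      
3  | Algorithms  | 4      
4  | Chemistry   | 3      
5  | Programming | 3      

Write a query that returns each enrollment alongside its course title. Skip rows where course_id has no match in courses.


INNER JOIN keeps only enrollments rows whose course_id matches an id in courses. Walk through each enrollment:
  - enrollment 1 (Xander): course_id=5 -> matches Programming
  - enrollment 2 (Eve): course_id=NULL, no match -> dropped
  - enrollment 3 (Frank): course_id=3 -> matches Algorithms
  - enrollment 4 (Zoe): course_id=2 -> matches Biology
  - enrollment 5 (Beth): course_id=NULL, no match -> dropped
  - enrollment 6 (Dave): course_id=2 -> matches Biology
So 2 of 6 rows are dropped.

SQL:
SELECT a.student, b.title AS course
FROM enrollments a
INNER JOIN courses b ON a.course_id = b.id

Result:
student | course     
--------+------------
Xander  | Programming
Frank   | Algorithms 
Zoe     | Biology    
Dave    | Biology    


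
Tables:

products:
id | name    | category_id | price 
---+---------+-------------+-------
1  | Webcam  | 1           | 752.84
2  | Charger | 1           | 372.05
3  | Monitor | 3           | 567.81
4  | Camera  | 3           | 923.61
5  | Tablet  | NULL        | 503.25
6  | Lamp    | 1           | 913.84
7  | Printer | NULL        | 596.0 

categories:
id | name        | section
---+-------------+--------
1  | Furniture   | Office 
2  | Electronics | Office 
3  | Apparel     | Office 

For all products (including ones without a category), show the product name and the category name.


LEFT JOIN keeps every row from products (the left table); where category_id has no match in categories, the category columns become NULL. Walk through each product:
  - product 1 (Webcam): category_id=1 -> matches Furniture
  - product 2 (Charger): category_id=1 -> matches Furniture
  - product 3 (Monitor): category_id=3 -> matches Apparel
  - product 4 (Camera): category_id=3 -> matches Apparel
  - product 5 (Tablet): category_id=NULL, no match -> kept with NULL
  - product 6 (Lamp): category_id=1 -> matches Furniture
  - product 7 (Printer): category_id=NULL, no match -> kept with NULL
All 7 rows appear; 2 have NULL category.

SQL:
SELECT a.name, b.name AS category
FROM products a
LEFT JOIN categories b ON a.category_id = b.id

Result:
name    | category 
--------+----------
Webcam  | Furniture
Charger | Furniture
Monitor | Apparel  
Camera  | Apparel  
Tablet  | NULL     
Lamp    | Furniture
Printer | NULL     


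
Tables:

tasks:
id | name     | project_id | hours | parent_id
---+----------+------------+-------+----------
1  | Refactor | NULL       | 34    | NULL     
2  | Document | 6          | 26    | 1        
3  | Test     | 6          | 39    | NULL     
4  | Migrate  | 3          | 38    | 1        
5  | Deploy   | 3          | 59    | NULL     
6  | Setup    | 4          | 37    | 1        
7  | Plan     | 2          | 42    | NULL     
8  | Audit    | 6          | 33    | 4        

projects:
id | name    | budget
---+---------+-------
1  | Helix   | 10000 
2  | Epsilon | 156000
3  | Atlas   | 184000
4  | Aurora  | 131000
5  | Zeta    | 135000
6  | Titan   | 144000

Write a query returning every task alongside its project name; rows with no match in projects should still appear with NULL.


LEFT JOIN keeps every row from tasks (the left table); where project_id has no match in projects, the project columns become NULL. Walk through each task:
  - task 1 (Refactor): project_id=NULL, no match -> kept with NULL
  - task 2 (Document): project_id=6 -> matches Titan
  - task 3 (Test): project_id=6 -> matches Titan
  - task 4 (Migrate): project_id=3 -> matches Atlas
  - task 5 (Deploy): project_id=3 -> matches Atlas
  - task 6 (Setup): project_id=4 -> matches Aurora
  - task 7 (Plan): project_id=2 -> matches Epsilon
  - task 8 (Audit): project_id=6 -> matches Titan
All 8 rows appear; 1 has NULL project.

SQL:
SELECT a.name, b.name AS project
FROM tasks a
LEFT JOIN projects b ON a.project_id = b.id

Result:
name     | project
---------+--------
Refactor | NULL   
Document | Titan  
Test     | Titan  
Migrate  | Atlas  
Deploy   | Atlas  
Setup    | Aurora 
Plan     | Epsilon
Audit    | Titan  


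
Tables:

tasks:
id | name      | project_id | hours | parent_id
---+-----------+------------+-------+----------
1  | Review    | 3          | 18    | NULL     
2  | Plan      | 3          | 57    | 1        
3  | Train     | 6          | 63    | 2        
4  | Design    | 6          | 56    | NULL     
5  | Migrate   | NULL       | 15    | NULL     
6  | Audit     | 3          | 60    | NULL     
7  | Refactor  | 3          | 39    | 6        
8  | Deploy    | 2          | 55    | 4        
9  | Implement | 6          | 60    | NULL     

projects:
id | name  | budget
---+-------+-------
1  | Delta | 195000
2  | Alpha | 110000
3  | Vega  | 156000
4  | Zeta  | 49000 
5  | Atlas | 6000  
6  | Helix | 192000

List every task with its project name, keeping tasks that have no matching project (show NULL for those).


LEFT JOIN keeps every row from tasks (the left table); where project_id has no match in projects, the project columns become NULL. Walk through each task:
  - task 1 (Review): project_id=3 -> matches Vega
  - task 2 (Plan): project_id=3 -> matches Vega
  - task 3 (Train): project_id=6 -> matches Helix
  - task 4 (Design): project_id=6 -> matches Helix
  - task 5 (Migrate): project_id=NULL, no match -> kept with NULL
  - task 6 (Audit): project_id=3 -> matches Vega
  - task 7 (Refactor): project_id=3 -> matches Vega
  - task 8 (Deploy): project_id=2 -> matches Alpha
  - task 9 (Implement): project_id=6 -> matches Helix
All 9 rows appear; 1 has NULL project.

SQL:
SELECT a.name, b.name AS project
FROM tasks a
LEFT JOIN projects b ON a.project_id = b.id

Result:
name      | project
----------+--------
Review    | Vega   
Plan      | Vega   
Train     | Helix  
Design    | Helix  
Migrate   | NULL   
Audit     | Vega   
Refactor  | Vega   
Deploy    | Alpha  
Implement | Helix  


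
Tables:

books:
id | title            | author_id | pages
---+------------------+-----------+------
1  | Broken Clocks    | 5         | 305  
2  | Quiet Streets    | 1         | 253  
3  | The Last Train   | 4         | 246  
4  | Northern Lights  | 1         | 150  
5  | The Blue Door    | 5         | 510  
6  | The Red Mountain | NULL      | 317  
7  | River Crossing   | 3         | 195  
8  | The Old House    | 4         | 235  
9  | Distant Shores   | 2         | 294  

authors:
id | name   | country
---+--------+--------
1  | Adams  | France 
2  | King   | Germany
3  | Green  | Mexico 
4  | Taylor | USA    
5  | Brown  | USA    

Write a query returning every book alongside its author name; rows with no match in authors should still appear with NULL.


LEFT JOIN keeps every row from books (the left table); where author_id has no match in authors, the author columns become NULL. Walk through each book:
  - book 1 (Broken Clocks): author_id=5 -> matches Brown
  - book 2 (Quiet Streets): author_id=1 -> matches Adams
  - book 3 (The Last Train): author_id=4 -> matches Taylor
  - book 4 (Northern Lights): author_id=1 -> matches Adams
  - book 5 (The Blue Door): author_id=5 -> matches Brown
  - book 6 (The Red Mountain): author_id=NULL, no match -> kept with NULL
  - book 7 (River Crossing): author_id=3 -> matches Green
  - book 8 (The Old House): author_id=4 -> matches Taylor
  - book 9 (Distant Shores): author_id=2 -> matches King
All 9 rows appear; 1 has NULL author.

SQL:
SELECT a.title, b.name AS author
FROM books a
LEFT JOIN authors b ON a.author_id = b.id

Result:
title            | author
-----------------+-------
Broken Clocks    | Brown 
Quiet Streets    | Adams 
The Last Train   | Taylor
Northern Lights  | Adams 
The Blue Door    | Brown 
The Red Mountain | NULL  
River Crossing   | Green 
The Old House    | Taylor
Distant Shores   | King  
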